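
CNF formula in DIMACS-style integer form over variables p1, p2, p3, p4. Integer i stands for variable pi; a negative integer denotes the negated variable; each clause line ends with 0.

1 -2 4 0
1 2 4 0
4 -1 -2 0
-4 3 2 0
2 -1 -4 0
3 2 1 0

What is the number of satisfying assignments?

7

Split on p2, then p1.
  p2=1, p1=1: remaining (p3,p4) ∈ {(0,1); (1,1)} — 2.
  p2=1, p1=0: remaining (p3,p4) ∈ {(0,1); (1,1)} — 2.
  p2=0, p1=1: remaining (p3,p4) ∈ {(0,0); (1,0)} — 2.
  p2=0, p1=0: remaining (p3,p4) ∈ {(1,1)} — 1.
Total: 2 + 2 + 2 + 1 = 7.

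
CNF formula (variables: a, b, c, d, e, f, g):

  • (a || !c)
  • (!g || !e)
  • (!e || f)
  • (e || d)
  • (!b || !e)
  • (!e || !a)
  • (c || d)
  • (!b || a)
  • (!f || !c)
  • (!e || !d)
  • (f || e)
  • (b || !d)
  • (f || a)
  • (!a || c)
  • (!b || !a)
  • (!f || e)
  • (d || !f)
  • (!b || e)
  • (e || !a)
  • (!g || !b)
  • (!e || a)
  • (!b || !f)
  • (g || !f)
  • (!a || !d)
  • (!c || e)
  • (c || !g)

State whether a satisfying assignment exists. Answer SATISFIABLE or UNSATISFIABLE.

e = True:
  propagation gives g=False, f=True; an empty clause results — contradiction.
e = False:
  propagation gives d=True, f=True; an empty clause results — contradiction.
Every branch closes, so no satisfying assignment exists.

UNSATISFIABLE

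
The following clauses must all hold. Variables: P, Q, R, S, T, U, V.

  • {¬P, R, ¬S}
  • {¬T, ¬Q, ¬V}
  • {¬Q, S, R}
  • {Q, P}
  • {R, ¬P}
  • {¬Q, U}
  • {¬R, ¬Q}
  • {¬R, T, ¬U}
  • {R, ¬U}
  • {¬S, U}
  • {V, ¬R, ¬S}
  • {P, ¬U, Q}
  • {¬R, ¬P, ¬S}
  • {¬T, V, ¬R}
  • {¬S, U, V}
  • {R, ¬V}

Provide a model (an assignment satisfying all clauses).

P=True, Q=False, R=True, S=False, T=False, U=False, V=False

Check each clause:
  1. {¬P, ¬S, R} — R is true.
  2. {¬V, ¬Q, ¬T} — ¬V is true.
  3. {¬Q, S, R} — R is true.
  4. {Q, P} — P is true.
  5. {R, ¬P} — R is true.
  6. {¬Q, U} — ¬Q is true.
  7. {¬Q, ¬R} — ¬Q is true.
  8. {¬R, ¬U, T} — ¬U is true.
  9. {R, ¬U} — ¬U is true.
  10. {U, ¬S} — ¬S is true.
  11. {¬S, V, ¬R} — ¬S is true.
  12. {Q, P, ¬U} — P is true.
  13. {¬S, ¬P, ¬R} — ¬S is true.
  14. {V, ¬T, ¬R} — ¬T is true.
  15. {V, ¬S, U} — ¬S is true.
  16. {R, ¬V} — ¬V is true.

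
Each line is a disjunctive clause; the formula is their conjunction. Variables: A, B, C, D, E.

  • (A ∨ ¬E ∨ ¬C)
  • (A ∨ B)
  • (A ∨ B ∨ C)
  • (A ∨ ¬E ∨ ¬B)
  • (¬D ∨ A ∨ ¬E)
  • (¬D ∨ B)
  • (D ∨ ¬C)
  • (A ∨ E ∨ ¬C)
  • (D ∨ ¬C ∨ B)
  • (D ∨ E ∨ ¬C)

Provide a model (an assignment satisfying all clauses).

Pure literal: A appears only positively; assign A = True.
Try B = True.
For the remaining variables, C = True, D = True, E = True works.
Every clause has at least one true literal under this assignment.

A=T, B=T, C=T, D=T, E=T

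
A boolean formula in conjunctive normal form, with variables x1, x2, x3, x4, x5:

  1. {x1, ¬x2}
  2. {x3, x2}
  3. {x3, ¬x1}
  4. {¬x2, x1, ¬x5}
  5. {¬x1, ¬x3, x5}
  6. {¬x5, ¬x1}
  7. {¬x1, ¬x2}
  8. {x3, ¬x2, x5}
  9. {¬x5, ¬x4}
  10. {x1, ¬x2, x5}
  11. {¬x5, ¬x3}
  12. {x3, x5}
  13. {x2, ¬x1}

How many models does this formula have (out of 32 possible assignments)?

2

The models are:
  x1=0 x2=0 x3=1 x4=0 x5=0
  x1=0 x2=0 x3=1 x4=1 x5=0
Count: 2.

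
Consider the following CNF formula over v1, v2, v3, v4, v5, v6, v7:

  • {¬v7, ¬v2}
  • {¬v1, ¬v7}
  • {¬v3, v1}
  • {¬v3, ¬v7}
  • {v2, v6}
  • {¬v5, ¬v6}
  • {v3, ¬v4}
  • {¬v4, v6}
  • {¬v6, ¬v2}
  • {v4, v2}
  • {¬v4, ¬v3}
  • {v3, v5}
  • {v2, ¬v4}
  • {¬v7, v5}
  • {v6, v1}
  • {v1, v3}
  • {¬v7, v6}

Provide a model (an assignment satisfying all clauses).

v1 = True  v2 = True  v3 = False  v4 = False  v5 = True  v6 = False  v7 = False

v7 occurs only negated in the remaining clauses — set v7 = False.
Set v1 = True and propagate.
Set v2 = True and propagate.
  then v6 is forced to False.
  then v4 is forced to False.
For the remaining variables, v3 = False, v5 = True works.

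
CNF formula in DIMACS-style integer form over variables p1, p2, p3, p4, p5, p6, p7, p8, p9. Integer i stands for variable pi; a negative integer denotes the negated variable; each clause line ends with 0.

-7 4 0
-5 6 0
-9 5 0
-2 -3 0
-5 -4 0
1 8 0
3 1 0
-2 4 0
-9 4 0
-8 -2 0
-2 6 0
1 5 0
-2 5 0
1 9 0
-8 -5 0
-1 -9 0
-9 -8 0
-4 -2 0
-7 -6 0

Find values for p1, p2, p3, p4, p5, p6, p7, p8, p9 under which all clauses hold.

p1=T  p2=F  p3=F  p4=F  p5=T  p6=T  p7=F  p8=F  p9=F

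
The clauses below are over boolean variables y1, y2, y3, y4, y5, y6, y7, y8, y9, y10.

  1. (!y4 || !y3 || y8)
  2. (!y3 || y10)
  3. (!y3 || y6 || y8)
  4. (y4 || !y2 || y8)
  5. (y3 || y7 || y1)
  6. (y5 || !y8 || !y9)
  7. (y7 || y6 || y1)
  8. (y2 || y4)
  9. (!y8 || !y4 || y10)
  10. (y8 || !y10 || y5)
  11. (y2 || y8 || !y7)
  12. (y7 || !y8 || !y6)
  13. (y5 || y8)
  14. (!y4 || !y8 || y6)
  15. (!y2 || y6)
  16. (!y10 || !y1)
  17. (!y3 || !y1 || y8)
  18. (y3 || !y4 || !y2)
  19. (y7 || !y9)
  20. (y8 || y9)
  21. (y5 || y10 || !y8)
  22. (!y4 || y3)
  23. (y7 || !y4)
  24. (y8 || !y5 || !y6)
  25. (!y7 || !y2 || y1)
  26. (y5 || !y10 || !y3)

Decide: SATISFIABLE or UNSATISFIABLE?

Branch on y1: take y1 = True.
  then y10 is forced to False.
  then y3 is forced to False.
  then y4 is forced to False.
  then y2 is forced to True.
  then y8 is forced to True.
  then y6 is forced to True.
  then y7 is forced to True.
  then y5 is forced to True.
y9 is now unconstrained; take y9 = False.
So y1 = T, y2 = T, y3 = F, y4 = F, y5 = T, y6 = T, y7 = T, y8 = T, y9 = F, y10 = F is a satisfying assignment.

SATISFIABLE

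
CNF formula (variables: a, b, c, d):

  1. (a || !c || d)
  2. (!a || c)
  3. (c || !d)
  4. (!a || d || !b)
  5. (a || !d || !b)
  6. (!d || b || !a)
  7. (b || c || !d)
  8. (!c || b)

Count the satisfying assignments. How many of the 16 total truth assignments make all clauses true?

3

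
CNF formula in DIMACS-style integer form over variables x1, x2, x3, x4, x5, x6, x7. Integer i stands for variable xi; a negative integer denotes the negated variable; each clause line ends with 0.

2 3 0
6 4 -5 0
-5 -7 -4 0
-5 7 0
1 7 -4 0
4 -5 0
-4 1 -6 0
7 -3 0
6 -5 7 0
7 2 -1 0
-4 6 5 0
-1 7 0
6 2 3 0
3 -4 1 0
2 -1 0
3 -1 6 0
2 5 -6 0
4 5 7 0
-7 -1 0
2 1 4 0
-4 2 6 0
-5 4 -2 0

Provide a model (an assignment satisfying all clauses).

x1=False, x2=True, x3=True, x4=False, x5=False, x6=True, x7=True

Set x1 = False and propagate.
Set x2 = True and propagate.
Branch on x3: take x3 = True.
  then x7 is forced to True.
The remaining clauses are satisfied by x4 = False, x5 = False, x6 = True.
Every clause has at least one true literal under this assignment.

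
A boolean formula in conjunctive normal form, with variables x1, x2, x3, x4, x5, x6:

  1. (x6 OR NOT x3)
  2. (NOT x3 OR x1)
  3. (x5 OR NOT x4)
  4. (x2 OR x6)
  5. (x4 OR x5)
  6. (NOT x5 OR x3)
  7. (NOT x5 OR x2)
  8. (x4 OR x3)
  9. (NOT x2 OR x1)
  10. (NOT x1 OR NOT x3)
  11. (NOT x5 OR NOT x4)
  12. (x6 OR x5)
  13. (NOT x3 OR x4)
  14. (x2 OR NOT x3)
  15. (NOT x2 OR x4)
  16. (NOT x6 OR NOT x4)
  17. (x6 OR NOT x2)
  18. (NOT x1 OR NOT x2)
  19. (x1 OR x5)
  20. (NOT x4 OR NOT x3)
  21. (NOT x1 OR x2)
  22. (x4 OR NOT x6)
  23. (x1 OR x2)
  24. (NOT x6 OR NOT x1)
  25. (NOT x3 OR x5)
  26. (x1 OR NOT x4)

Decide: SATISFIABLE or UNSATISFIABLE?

x4 = True:
  propagation gives x5=True; an empty clause results — contradiction.
x4 = False:
  propagation gives x5=True, x3=True; an empty clause results — contradiction.
Every branch closes, so no satisfying assignment exists.

UNSATISFIABLE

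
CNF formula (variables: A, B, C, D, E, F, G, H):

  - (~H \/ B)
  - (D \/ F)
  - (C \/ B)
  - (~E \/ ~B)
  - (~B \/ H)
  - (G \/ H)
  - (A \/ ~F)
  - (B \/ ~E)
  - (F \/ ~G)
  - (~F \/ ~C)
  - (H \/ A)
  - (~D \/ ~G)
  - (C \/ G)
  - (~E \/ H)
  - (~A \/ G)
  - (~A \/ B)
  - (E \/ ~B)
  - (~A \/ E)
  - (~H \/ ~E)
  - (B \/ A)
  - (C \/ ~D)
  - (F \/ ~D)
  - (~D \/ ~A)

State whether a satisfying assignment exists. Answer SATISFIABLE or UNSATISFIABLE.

UNSATISFIABLE

B = True:
  propagation gives E=False; an empty clause results — contradiction.
B = False:
  propagation gives H=False, C=True, G=True, E=False; an empty clause results — contradiction.
Every branch closes, so no satisfying assignment exists.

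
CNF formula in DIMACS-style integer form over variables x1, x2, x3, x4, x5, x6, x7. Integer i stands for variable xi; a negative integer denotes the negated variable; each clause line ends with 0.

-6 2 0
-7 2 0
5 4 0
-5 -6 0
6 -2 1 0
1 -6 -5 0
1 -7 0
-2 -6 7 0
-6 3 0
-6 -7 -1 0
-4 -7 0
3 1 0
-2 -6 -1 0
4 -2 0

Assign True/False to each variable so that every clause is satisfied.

Pure literal: x3 appears only positively; assign x3 = True.
Set x1 = True and propagate.
Try x2 = False.
  then x6 is forced to False.
  then x7 is forced to False.
Try x4 = False.
  then x5 is forced to True.
Check each clause:
  1. (!x6 || x2) — !x6 is true.
  2. (x2 || !x7) — !x7 is true.
  3. (x5 || x4) — x5 is true.
  4. (!x6 || !x5) — !x6 is true.
  5. (x1 || !x2 || x6) — x1 is true.
  6. (!x5 || !x6 || x1) — x1 is true.
  7. (!x7 || x1) — !x7 is true.
  8. (!x2 || x7 || !x6) — !x6 is true.
  9. (x3 || !x6) — !x6 is true.
  10. (!x1 || !x6 || !x7) — !x7 is true.
  11. (!x4 || !x7) — !x7 is true.
  12. (x3 || x1) — x1 is true.
  13. (!x1 || !x2 || !x6) — !x6 is true.
  14. (!x2 || x4) — !x2 is true.

x1 = 1, x2 = 0, x3 = 1, x4 = 0, x5 = 1, x6 = 0, x7 = 0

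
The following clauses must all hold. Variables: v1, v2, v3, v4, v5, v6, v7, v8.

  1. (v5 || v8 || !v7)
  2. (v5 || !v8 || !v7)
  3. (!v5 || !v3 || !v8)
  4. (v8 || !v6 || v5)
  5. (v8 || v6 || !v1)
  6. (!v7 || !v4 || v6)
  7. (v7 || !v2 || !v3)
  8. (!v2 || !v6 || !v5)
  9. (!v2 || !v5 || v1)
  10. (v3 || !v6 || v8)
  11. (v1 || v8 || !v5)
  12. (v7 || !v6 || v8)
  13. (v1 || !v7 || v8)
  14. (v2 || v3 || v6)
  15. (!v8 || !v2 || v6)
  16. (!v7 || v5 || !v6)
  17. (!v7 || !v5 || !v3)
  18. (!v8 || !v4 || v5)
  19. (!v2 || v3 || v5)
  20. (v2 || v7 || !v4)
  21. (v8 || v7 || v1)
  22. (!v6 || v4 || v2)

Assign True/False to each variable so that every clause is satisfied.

v1=False  v2=False  v3=False  v4=True  v5=True  v6=True  v7=True  v8=True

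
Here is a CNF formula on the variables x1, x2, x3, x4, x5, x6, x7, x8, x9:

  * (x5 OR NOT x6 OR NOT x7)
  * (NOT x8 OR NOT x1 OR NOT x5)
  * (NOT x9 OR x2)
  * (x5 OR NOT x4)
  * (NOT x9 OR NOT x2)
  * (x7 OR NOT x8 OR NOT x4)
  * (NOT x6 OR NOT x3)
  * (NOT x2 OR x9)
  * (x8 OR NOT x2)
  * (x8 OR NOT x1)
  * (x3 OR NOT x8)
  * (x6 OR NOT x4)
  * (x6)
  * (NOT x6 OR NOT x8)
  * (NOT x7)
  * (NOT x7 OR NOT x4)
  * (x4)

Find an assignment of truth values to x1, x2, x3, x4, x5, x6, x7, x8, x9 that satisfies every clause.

Unit propagation: (x6) forces x6 = True.
Unit propagation: (NOT x3) forces x3 = False.
(NOT x8) is a unit clause, so x8 = False.
Unit propagation: (NOT x2) forces x2 = False.
The clause (NOT x9) is unit: x9 must be False.
(NOT x1) is a unit clause, so x1 = False.
Unit propagation: (NOT x7) forces x7 = False.
Unit propagation: (x4) forces x4 = True.
(x5) is a unit clause, so x5 = True.

x1=F, x2=F, x3=F, x4=T, x5=T, x6=T, x7=F, x8=F, x9=F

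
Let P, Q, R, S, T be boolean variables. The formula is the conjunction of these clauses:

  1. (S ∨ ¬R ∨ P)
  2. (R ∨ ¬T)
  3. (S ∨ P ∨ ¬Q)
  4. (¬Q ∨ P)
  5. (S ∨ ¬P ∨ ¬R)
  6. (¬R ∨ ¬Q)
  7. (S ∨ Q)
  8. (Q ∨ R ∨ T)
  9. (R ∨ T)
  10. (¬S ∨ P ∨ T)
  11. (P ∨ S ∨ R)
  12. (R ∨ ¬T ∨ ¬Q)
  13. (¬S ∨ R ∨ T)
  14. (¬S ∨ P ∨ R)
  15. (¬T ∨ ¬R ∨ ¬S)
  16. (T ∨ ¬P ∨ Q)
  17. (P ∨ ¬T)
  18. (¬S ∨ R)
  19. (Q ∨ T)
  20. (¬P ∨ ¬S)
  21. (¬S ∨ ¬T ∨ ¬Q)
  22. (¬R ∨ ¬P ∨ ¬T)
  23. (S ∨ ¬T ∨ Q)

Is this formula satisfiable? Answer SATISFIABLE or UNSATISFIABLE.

R = True:
  propagation gives Q=False, S=True, T=False; an empty clause results — contradiction.
R = False:
  propagation gives T=False; an empty clause results — contradiction.
Every branch closes, so no satisfying assignment exists.

UNSATISFIABLE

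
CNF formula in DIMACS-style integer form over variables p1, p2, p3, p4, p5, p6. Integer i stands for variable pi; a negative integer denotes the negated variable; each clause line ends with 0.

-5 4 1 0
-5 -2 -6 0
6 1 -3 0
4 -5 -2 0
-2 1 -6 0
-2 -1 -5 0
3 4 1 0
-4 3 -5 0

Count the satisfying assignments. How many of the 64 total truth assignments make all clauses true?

28

Split on p1, then p5.
  p1=1, p5=1: p6 free; 3 ways for (p2,p3,p4) × 2^1 = 6.
  p1=1, p5=0: p2, p3, p4, p6 free → 2^4 = 16.
  p1=0, p5=1: remaining (p2,p3,p4,p6) ∈ {(0,1,1,1)} — 1.
  p1=0, p5=0: 5 of the 16 assignments to (p2,p3,p4,p6) work.
Total: 6 + 16 + 1 + 5 = 28.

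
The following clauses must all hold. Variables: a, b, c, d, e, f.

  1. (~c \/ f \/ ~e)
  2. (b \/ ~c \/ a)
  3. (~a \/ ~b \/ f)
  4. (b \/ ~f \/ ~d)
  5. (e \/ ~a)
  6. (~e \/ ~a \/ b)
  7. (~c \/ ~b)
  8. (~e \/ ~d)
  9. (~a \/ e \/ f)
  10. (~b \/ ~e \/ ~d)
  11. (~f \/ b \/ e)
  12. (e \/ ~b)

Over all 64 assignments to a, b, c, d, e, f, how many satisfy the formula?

The models are:
  a=F b=F c=F d=F e=F f=F
  a=F b=F c=F d=F e=T f=F
  a=F b=F c=F d=F e=T f=T
  a=F b=F c=F d=T e=F f=F
  a=F b=T c=F d=F e=T f=F
  a=F b=T c=F d=F e=T f=T
  a=T b=T c=F d=F e=T f=T
That's 7 in total.

7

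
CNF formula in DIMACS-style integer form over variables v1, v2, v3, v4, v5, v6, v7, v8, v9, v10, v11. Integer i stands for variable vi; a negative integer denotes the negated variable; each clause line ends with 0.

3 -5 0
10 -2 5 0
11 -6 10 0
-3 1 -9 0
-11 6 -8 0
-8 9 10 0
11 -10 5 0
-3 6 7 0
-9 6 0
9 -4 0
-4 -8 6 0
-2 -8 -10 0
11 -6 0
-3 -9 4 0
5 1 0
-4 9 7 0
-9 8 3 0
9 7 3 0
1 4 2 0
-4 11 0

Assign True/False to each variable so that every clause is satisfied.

v1 = T, v2 = F, v3 = T, v4 = T, v5 = T, v6 = T, v7 = T, v8 = F, v9 = T, v10 = F, v11 = T

v1 occurs only positively in the remaining clauses — set v1 = True.
Pure literal: v7 appears only positively; assign v7 = True.
Set v2 = False and propagate.
Try v3 = True.
For the remaining variables, v4 = True, v5 = True, v6 = True, v8 = False, v9 = True, v10 = False, v11 = True works.
Check each clause:
  1. (~v5 \/ v3) — v3 is true.
  2. (v5 \/ ~v2 \/ v10) — v5 is true.
  3. (v10 \/ ~v6 \/ v11) — v11 is true.
  4. (v1 \/ ~v3 \/ ~v9) — v1 is true.
  5. (~v8 \/ v6 \/ ~v11) — ~v8 is true.
  6. (v10 \/ ~v8 \/ v9) — ~v8 is true.
  7. (v5 \/ v11 \/ ~v10) — v11 is true.
  8. (v6 \/ v7 \/ ~v3) — v6 is true.
  9. (v6 \/ ~v9) — v6 is true.
  10. (~v4 \/ v9) — v9 is true.
  11. (~v8 \/ v6 \/ ~v4) — ~v8 is true.
  12. (~v2 \/ ~v8 \/ ~v10) — ~v8 is true.
  13. (~v6 \/ v11) — v11 is true.
  14. (~v9 \/ v4 \/ ~v3) — v4 is true.
  15. (v5 \/ v1) — v1 is true.
  16. (v7 \/ v9 \/ ~v4) — v9 is true.
  17. (~v9 \/ v8 \/ v3) — v3 is true.
  18. (v9 \/ v3 \/ v7) — v9 is true.
  19. (v4 \/ v2 \/ v1) — v1 is true.
  20. (v11 \/ ~v4) — v11 is true.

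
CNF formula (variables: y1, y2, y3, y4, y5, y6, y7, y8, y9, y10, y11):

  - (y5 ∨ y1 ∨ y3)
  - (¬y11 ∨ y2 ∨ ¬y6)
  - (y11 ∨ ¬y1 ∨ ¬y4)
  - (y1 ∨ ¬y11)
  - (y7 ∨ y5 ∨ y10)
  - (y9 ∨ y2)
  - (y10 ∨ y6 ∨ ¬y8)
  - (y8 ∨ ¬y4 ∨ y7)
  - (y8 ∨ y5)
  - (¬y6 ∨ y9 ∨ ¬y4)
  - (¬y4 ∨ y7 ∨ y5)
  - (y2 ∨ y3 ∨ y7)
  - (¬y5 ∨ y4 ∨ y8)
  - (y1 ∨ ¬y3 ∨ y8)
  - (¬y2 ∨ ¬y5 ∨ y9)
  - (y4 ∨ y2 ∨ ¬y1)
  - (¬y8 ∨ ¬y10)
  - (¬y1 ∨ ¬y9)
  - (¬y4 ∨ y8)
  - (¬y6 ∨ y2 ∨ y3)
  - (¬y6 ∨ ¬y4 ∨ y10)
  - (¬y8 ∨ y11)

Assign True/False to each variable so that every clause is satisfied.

y1 = T, y2 = T, y3 = T, y4 = F, y5 = F, y6 = T, y7 = T, y8 = T, y9 = F, y10 = F, y11 = T

Check each clause:
  1. (y3 ∨ y5 ∨ y1) — y1 is true.
  2. (¬y6 ∨ ¬y11 ∨ y2) — y2 is true.
  3. (¬y4 ∨ y11 ∨ ¬y1) — y11 is true.
  4. (y1 ∨ ¬y11) — y1 is true.
  5. (y7 ∨ y10 ∨ y5) — y7 is true.
  6. (y2 ∨ y9) — y2 is true.
  7. (y10 ∨ ¬y8 ∨ y6) — y6 is true.
  8. (y7 ∨ y8 ∨ ¬y4) — y8 is true.
  9. (y8 ∨ y5) — y8 is true.
  10. (¬y6 ∨ y9 ∨ ¬y4) — ¬y4 is true.
  11. (y7 ∨ y5 ∨ ¬y4) — ¬y4 is true.
  12. (y7 ∨ y2 ∨ y3) — y2 is true.
  13. (y4 ∨ ¬y5 ∨ y8) — y8 is true.
  14. (y1 ∨ ¬y3 ∨ y8) — y8 is true.
  15. (¬y2 ∨ ¬y5 ∨ y9) — ¬y5 is true.
  16. (¬y1 ∨ y4 ∨ y2) — y2 is true.
  17. (¬y8 ∨ ¬y10) — ¬y10 is true.
  18. (¬y9 ∨ ¬y1) — ¬y9 is true.
  19. (¬y4 ∨ y8) — y8 is true.
  20. (¬y6 ∨ y2 ∨ y3) — y2 is true.
  21. (¬y4 ∨ ¬y6 ∨ y10) — ¬y4 is true.
  22. (y11 ∨ ¬y8) — y11 is true.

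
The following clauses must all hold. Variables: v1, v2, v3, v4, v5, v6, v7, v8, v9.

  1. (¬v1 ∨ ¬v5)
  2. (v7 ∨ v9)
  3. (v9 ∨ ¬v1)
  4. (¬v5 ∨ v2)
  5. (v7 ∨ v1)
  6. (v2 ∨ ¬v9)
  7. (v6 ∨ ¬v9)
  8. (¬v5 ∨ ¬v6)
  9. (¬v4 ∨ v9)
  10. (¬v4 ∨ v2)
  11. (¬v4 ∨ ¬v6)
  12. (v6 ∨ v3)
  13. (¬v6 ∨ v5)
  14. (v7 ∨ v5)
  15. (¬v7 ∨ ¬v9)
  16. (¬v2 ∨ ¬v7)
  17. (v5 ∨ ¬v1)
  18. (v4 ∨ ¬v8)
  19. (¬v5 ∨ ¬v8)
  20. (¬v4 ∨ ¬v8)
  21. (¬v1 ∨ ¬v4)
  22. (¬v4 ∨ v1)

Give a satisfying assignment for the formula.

v1 = False, v2 = False, v3 = True, v4 = False, v5 = False, v6 = False, v7 = True, v8 = False, v9 = False

Check each clause:
  1. (¬v5 ∨ ¬v1) — ¬v5 is true.
  2. (v7 ∨ v9) — v7 is true.
  3. (v9 ∨ ¬v1) — ¬v1 is true.
  4. (v2 ∨ ¬v5) — ¬v5 is true.
  5. (v1 ∨ v7) — v7 is true.
  6. (¬v9 ∨ v2) — ¬v9 is true.
  7. (v6 ∨ ¬v9) — ¬v9 is true.
  8. (¬v6 ∨ ¬v5) — ¬v6 is true.
  9. (¬v4 ∨ v9) — ¬v4 is true.
  10. (¬v4 ∨ v2) — ¬v4 is true.
  11. (¬v4 ∨ ¬v6) — ¬v6 is true.
  12. (v6 ∨ v3) — v3 is true.
  13. (v5 ∨ ¬v6) — ¬v6 is true.
  14. (v5 ∨ v7) — v7 is true.
  15. (¬v7 ∨ ¬v9) — ¬v9 is true.
  16. (¬v2 ∨ ¬v7) — ¬v2 is true.
  17. (¬v1 ∨ v5) — ¬v1 is true.
  18. (¬v8 ∨ v4) — ¬v8 is true.
  19. (¬v8 ∨ ¬v5) — ¬v8 is true.
  20. (¬v4 ∨ ¬v8) — ¬v8 is true.
  21. (¬v1 ∨ ¬v4) — ¬v4 is true.
  22. (v1 ∨ ¬v4) — ¬v4 is true.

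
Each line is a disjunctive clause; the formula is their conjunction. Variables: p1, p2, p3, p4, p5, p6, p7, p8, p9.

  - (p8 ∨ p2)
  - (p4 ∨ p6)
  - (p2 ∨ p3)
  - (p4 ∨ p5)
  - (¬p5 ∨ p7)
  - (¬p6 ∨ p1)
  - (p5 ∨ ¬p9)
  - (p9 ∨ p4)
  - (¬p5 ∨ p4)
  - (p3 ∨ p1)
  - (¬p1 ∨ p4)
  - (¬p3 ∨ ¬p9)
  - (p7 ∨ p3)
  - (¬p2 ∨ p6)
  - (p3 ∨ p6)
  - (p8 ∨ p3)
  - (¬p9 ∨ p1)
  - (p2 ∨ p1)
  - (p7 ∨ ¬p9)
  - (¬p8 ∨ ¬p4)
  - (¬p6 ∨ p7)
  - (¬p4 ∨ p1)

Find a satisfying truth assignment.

p1=True, p2=True, p3=True, p4=True, p5=False, p6=True, p7=True, p8=False, p9=False

Pure literal: p7 appears only positively; assign p7 = True.
Set p1 = True and propagate.
  then p4 is forced to True.
  then p8 is forced to False.
  then p2 is forced to True.
  then p6 is forced to True.
  then p3 is forced to True.
  then p9 is forced to False.
p5 is now unconstrained; take p5 = False.
Every clause has at least one true literal under this assignment.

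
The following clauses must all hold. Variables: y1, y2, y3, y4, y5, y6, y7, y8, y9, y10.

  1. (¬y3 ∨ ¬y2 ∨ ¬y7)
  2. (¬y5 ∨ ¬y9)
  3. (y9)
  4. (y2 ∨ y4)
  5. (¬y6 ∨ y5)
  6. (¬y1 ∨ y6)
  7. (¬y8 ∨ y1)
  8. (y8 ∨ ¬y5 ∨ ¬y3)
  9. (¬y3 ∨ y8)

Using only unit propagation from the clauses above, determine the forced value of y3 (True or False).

False

(y9) is a unit clause: y9 = True.
(¬y9 ∨ ¬y5) with y9 = True leaves only ¬y5, so y5 = False.
(¬y6 ∨ y5): since y5 = False, the clause reduces to (¬y6). y6 = False.
In (¬y1 ∨ y6), y6 is now false; ¬y1 must hold, so y1 = False.
(y1 ∨ ¬y8): since y1 = False, the clause reduces to (¬y8). y8 = False.
(¬y3 ∨ y8) with y8 = False leaves only ¬y3, so y3 = False.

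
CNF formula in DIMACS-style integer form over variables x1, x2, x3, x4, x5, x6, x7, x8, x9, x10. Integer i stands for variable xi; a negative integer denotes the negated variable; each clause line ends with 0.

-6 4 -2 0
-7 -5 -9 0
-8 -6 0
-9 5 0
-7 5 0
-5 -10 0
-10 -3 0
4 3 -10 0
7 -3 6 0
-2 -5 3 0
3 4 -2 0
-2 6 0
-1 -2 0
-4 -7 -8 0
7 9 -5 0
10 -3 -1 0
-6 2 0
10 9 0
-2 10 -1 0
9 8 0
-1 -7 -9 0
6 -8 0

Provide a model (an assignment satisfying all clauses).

x1=0, x2=1, x3=1, x4=1, x5=1, x6=1, x7=0, x8=0, x9=1, x10=0

Pure literal: x1 appears only negated; assign x1 = False.
Try x2 = True.
  then x6 is forced to True.
  then x4 is forced to True.
  then x8 is forced to False.
  then x9 is forced to True.
  then x5 is forced to True.
  then x7 is forced to False.
  then x10 is forced to False.
  then x3 is forced to True.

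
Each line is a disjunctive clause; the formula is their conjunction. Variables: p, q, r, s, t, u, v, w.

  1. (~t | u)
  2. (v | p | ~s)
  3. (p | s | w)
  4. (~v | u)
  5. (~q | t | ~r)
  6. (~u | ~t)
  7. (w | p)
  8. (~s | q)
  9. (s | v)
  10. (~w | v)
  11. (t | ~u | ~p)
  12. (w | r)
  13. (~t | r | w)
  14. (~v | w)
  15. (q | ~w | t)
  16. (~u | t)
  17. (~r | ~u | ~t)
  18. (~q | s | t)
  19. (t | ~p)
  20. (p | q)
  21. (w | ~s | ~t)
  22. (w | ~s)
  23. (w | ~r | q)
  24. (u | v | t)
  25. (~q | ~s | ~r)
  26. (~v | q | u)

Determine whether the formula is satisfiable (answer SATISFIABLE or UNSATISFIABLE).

UNSATISFIABLE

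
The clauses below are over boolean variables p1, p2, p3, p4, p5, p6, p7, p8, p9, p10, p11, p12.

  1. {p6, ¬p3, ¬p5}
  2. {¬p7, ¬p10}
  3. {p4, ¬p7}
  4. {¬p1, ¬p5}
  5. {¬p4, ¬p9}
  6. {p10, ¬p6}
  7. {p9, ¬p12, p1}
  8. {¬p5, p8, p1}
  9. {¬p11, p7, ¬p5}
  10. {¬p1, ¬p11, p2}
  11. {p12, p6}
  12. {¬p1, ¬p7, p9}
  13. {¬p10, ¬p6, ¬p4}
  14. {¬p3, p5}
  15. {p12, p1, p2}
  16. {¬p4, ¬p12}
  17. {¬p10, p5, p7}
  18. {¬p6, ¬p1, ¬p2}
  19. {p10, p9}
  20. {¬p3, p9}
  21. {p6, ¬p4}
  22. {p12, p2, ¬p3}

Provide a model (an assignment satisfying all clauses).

p1=False, p2=False, p3=True, p4=False, p5=True, p6=True, p7=False, p8=True, p9=True, p10=True, p11=False, p12=True

Check each clause:
  1. {¬p3, ¬p5, p6} — p6 is true.
  2. {¬p10, ¬p7} — ¬p7 is true.
  3. {¬p7, p4} — ¬p7 is true.
  4. {¬p1, ¬p5} — ¬p1 is true.
  5. {¬p9, ¬p4} — ¬p4 is true.
  6. {¬p6, p10} — p10 is true.
  7. {p1, ¬p12, p9} — p9 is true.
  8. {p8, ¬p5, p1} — p8 is true.
  9. {p7, ¬p5, ¬p11} — ¬p11 is true.
  10. {¬p11, ¬p1, p2} — ¬p11 is true.
  11. {p12, p6} — p12 is true.
  12. {p9, ¬p7, ¬p1} — ¬p7 is true.
  13. {¬p10, ¬p4, ¬p6} — ¬p4 is true.
  14. {p5, ¬p3} — p5 is true.
  15. {p1, p12, p2} — p12 is true.
  16. {¬p4, ¬p12} — ¬p4 is true.
  17. {p5, p7, ¬p10} — p5 is true.
  18. {¬p1, ¬p2, ¬p6} — ¬p2 is true.
  19. {p10, p9} — p9 is true.
  20. {p9, ¬p3} — p9 is true.
  21. {¬p4, p6} — ¬p4 is true.
  22. {¬p3, p12, p2} — p12 is true.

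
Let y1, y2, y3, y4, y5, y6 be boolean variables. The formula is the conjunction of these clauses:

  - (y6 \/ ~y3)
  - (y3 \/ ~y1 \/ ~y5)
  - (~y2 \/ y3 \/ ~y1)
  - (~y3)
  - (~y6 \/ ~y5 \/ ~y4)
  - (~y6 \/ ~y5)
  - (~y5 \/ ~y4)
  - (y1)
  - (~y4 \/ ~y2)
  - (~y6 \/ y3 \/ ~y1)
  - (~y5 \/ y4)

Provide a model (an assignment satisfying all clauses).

The clause (~y3) is unit: y3 must be False.
The clause (y1) is unit: y1 must be True.
Unit propagation: (~y5) forces y5 = False.
(~y2) is a unit clause, so y2 = False.
Unit propagation: (~y6) forces y6 = False.
y4 is now unconstrained; take y4 = False.

y1=True, y2=False, y3=False, y4=False, y5=False, y6=False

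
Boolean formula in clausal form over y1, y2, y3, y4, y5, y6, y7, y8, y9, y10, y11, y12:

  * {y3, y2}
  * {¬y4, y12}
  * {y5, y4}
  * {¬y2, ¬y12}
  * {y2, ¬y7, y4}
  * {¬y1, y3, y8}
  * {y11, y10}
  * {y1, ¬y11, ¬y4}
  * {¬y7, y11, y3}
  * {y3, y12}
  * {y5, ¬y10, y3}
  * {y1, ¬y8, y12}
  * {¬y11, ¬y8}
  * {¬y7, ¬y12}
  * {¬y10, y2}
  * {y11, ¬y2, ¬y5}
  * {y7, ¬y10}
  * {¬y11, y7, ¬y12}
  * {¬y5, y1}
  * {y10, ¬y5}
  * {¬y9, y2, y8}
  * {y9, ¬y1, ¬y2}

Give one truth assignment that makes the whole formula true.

y1=True, y2=True, y3=True, y4=False, y5=True, y6=True, y7=True, y8=False, y9=True, y10=True, y11=True, y12=False

Check each clause:
  1. {y3, y2} — y2 is true.
  2. {y12, ¬y4} — ¬y4 is true.
  3. {y5, y4} — y5 is true.
  4. {¬y12, ¬y2} — ¬y12 is true.
  5. {¬y7, y4, y2} — y2 is true.
  6. {y8, y3, ¬y1} — y3 is true.
  7. {y11, y10} — y10 is true.
  8. {¬y4, y1, ¬y11} — y1 is true.
  9. {¬y7, y3, y11} — y11 is true.
  10. {y3, y12} — y3 is true.
  11. {¬y10, y3, y5} — y3 is true.
  12. {¬y8, y12, y1} — ¬y8 is true.
  13. {¬y11, ¬y8} — ¬y8 is true.
  14. {¬y12, ¬y7} — ¬y12 is true.
  15. {¬y10, y2} — y2 is true.
  16. {y11, ¬y5, ¬y2} — y11 is true.
  17. {y7, ¬y10} — y7 is true.
  18. {¬y12, ¬y11, y7} — ¬y12 is true.
  19. {¬y5, y1} — y1 is true.
  20. {¬y5, y10} — y10 is true.
  21. {y2, y8, ¬y9} — y2 is true.
  22. {y9, ¬y1, ¬y2} — y9 is true.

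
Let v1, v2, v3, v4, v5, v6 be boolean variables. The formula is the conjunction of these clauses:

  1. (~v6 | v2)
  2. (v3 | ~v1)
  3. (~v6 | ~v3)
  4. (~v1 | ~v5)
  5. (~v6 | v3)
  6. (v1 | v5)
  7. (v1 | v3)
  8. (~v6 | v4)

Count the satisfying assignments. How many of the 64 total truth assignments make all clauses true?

Split on v1, then v3.
  v1=T, v3=T: remaining (v2,v4,v5,v6) ∈ {(F,F,F,F); (F,T,F,F); (T,F,F,F); (T,T,F,F)} — 4.
  v1=T, v3=F: a clause becomes empty — 0.
  v1=F, v3=T: remaining (v2,v4,v5,v6) ∈ {(F,F,T,F); (F,T,T,F); (T,F,T,F); (T,T,T,F)} — 4.
  v1=F, v3=F: a clause becomes empty — 0.
Total: 4 + 0 + 4 + 0 = 8.

8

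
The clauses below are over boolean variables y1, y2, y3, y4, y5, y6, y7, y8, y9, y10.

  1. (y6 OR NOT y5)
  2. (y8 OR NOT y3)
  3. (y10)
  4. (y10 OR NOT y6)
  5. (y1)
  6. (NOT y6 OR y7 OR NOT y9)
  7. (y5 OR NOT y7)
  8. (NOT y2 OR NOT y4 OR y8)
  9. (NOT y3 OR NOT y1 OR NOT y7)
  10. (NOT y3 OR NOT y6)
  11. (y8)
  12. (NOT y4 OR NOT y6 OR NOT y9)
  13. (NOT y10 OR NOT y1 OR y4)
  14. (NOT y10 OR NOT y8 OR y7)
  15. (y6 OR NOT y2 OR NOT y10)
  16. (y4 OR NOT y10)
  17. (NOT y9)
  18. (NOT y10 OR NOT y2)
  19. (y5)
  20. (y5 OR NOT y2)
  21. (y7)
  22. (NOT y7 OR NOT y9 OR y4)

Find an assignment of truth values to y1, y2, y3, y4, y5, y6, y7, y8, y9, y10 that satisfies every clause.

(y10) is a unit clause, so y10 = True.
Unit propagation: (y1) forces y1 = True.
Unit propagation: (y8) forces y8 = True.
Unit propagation: (y4) forces y4 = True.
Unit propagation: (y7) forces y7 = True.
(y5) is a unit clause, so y5 = True.
Unit propagation: (y6) forces y6 = True.
The clause (NOT y3) is unit: y3 must be False.
Unit propagation: (NOT y9) forces y9 = False.
The clause (NOT y2) is unit: y2 must be False.

y1=1, y2=0, y3=0, y4=1, y5=1, y6=1, y7=1, y8=1, y9=0, y10=1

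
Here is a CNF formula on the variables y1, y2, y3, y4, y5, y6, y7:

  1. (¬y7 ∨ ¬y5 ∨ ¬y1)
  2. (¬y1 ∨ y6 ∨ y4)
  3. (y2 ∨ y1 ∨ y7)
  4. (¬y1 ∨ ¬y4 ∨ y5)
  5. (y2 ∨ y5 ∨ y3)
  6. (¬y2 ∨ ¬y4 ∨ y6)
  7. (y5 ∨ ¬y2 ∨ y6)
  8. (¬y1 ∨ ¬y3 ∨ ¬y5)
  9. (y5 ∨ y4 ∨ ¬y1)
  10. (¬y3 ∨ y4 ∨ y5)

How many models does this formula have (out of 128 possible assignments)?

33

Case analysis on y5 and y1:
  y5=1, y1=1: 5 of the 32 assignments to (y2,y3,y4,y6,y7) work.
  y5=1, y1=0: y3 free; 10 ways for (y2,y4,y6,y7) × 2^1 = 20.
  y5=0, y1=1: a clause becomes empty — 0.
  y5=0, y1=0: 8 of the 32 assignments to (y2,y3,y4,y6,y7) work.
Total: 5 + 20 + 0 + 8 = 33.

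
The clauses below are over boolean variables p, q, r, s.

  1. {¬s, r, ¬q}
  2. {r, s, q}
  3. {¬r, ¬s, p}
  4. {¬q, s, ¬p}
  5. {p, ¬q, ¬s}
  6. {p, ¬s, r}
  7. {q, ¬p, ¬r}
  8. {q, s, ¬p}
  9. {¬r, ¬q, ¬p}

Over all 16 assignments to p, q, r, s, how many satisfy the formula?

4

The models are:
  p=0 q=0 r=1 s=0
  p=0 q=1 r=0 s=0
  p=0 q=1 r=1 s=0
  p=1 q=0 r=0 s=1
That's 4 in total.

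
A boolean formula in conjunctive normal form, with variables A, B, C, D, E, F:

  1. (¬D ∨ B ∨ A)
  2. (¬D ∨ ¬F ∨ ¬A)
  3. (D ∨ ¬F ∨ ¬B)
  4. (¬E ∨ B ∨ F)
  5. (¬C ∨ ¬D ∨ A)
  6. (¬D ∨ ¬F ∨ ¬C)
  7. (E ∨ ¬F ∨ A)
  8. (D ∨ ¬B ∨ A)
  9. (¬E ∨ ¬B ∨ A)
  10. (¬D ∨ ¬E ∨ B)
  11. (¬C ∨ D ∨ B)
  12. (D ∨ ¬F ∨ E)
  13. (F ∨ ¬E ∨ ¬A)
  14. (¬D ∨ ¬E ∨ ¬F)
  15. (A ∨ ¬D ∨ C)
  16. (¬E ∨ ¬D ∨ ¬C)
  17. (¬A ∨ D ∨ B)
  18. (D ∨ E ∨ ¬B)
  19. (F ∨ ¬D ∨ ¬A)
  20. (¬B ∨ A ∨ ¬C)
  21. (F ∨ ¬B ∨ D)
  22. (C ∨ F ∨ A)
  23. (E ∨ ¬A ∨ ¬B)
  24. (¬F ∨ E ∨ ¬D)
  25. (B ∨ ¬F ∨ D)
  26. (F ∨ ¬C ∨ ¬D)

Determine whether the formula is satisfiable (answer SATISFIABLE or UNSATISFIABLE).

UNSATISFIABLE

D = True:
  A = True:
    propagation gives F=False; an empty clause results — contradiction.
  A = False:
    propagation gives B=True, C=False; an empty clause results — contradiction.
D = False:
  B = True:
    propagation gives F=False; an empty clause results — contradiction.
  B = False:
    propagation gives C=False, A=False, F=True; an empty clause results — contradiction.
Every branch closes, so no satisfying assignment exists.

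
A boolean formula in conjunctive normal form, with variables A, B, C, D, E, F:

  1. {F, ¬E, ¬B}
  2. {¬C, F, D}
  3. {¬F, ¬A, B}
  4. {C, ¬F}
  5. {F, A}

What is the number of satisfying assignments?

Case analysis on F and A:
  F=1, A=1: remaining (B,C,D,E) ∈ {(1,1,0,0); (1,1,0,1); (1,1,1,0); (1,1,1,1)} — 4.
  F=1, A=0: forces C=1; B, D, E free → 2^3 = 8.
  F=0, A=1: 9 of the 16 assignments to (B,C,D,E) work.
  F=0, A=0: a clause becomes empty — 0.
Total: 4 + 8 + 9 + 0 = 21.

21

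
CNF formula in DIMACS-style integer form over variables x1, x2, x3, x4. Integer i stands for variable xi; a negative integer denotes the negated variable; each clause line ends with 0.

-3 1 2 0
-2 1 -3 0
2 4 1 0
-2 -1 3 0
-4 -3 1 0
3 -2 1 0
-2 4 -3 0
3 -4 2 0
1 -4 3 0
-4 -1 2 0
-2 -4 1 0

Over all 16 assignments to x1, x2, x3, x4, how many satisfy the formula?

3

Satisfying assignments:
  x1=1 x2=0 x3=0 x4=0
  x1=1 x2=0 x3=1 x4=0
  x1=1 x2=1 x3=1 x4=1
Count: 3.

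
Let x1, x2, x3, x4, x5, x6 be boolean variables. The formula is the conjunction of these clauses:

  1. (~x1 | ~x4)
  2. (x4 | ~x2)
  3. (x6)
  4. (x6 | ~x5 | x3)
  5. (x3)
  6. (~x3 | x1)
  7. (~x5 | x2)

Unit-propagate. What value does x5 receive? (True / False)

Unit clause (x6) sets x6 = True.
(x3) stands alone — x3 = True.
(~x3 | x1): since x3 = True, the clause reduces to (x1). x1 = True.
From (~x1 | ~x4) and x1 = True: x4 = False.
From (~x2 | x4) and x4 = False: x2 = False.
(x2 | ~x5): since x2 = False, the clause reduces to (~x5). x5 = False.

False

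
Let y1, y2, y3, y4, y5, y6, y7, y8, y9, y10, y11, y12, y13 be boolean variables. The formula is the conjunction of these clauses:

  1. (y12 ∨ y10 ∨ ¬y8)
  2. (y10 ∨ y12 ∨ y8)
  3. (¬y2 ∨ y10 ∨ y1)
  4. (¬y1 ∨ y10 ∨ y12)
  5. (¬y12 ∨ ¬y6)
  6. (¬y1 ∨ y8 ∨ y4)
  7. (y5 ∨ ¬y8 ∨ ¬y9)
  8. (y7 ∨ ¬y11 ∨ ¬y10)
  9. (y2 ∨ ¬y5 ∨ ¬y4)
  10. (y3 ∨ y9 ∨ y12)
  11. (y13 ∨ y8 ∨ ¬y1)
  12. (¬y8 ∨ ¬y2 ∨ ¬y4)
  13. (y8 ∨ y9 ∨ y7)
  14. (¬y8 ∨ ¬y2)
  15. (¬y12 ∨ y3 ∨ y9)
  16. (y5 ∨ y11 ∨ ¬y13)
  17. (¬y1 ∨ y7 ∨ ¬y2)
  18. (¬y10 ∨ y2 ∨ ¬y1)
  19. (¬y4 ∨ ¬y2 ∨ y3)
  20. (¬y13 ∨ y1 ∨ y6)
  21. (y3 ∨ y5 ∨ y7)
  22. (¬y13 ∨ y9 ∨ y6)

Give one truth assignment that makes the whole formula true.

y1 = False, y2 = False, y3 = False, y4 = False, y5 = False, y6 = False, y7 = True, y8 = False, y9 = True, y10 = True, y11 = True, y12 = False, y13 = False

Pure literal: y7 appears only positively; assign y7 = True.
Try y1 = False.
Set y2 = False and propagate.
For the remaining variables, y3 = False, y4 = False, y5 = False, y6 = False, y8 = False, y9 = True, y10 = True, y11 = True, y12 = False, y13 = False works.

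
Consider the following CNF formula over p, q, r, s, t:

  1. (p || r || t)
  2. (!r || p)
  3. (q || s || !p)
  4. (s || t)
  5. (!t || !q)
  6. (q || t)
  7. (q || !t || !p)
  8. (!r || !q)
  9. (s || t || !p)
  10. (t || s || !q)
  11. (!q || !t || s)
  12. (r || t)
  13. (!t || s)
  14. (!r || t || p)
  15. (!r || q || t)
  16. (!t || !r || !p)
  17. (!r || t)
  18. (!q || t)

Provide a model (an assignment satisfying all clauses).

p=F  q=F  r=F  s=T  t=T

Pure literal: s appears only positively; assign s = True.
Set p = False and propagate.
  then r is forced to False.
  then t is forced to True.
  then q is forced to False.
Every clause has at least one true literal under this assignment.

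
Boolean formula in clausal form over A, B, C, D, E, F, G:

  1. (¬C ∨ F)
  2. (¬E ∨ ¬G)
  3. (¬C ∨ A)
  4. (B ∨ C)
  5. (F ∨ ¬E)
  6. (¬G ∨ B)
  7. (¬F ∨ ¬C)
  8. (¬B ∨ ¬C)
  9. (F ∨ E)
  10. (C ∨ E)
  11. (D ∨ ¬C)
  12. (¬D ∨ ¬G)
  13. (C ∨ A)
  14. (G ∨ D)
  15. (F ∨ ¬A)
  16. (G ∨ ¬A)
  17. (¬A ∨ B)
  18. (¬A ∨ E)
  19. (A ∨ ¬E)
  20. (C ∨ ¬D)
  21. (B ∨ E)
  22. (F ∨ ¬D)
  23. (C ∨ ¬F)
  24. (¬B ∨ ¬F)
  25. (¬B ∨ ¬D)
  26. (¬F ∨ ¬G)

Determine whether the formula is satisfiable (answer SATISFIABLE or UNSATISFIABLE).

C = True:
  propagation gives F=True; an empty clause results — contradiction.
C = False:
  propagation gives B=True, E=True, G=False, F=True; an empty clause results — contradiction.
Every branch closes, so no satisfying assignment exists.

UNSATISFIABLE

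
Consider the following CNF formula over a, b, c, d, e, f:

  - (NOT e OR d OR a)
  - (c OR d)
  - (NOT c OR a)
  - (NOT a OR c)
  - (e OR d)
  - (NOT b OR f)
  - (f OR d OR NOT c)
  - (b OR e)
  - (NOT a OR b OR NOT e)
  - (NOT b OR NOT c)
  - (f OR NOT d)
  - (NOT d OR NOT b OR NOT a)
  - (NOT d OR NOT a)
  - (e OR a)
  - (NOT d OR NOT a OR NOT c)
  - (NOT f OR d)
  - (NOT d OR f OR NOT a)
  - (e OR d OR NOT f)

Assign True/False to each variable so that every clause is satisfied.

Try a = False.
  then c is forced to False.
  then d is forced to True.
  then f is forced to True.
  then e is forced to True.
b is now unconstrained; take b = False.
Every clause has at least one true literal under this assignment.
Check each clause:
  1. (d OR NOT e OR a) — d is true.
  2. (c OR d) — d is true.
  3. (NOT c OR a) — NOT c is true.
  4. (NOT a OR c) — NOT a is true.
  5. (e OR d) — d is true.
  6. (NOT b OR f) — f is true.
  7. (f OR NOT c OR d) — d is true.
  8. (b OR e) — e is true.
  9. (NOT e OR b OR NOT a) — NOT a is true.
  10. (NOT b OR NOT c) — NOT c is true.
  11. (f OR NOT d) — f is true.
  12. (NOT d OR NOT b OR NOT a) — NOT a is true.
  13. (NOT a OR NOT d) — NOT a is true.
  14. (a OR e) — e is true.
  15. (NOT d OR NOT a OR NOT c) — NOT c is true.
  16. (NOT f OR d) — d is true.
  17. (NOT d OR f OR NOT a) — NOT a is true.
  18. (d OR e OR NOT f) — d is true.

a=False  b=False  c=False  d=True  e=True  f=True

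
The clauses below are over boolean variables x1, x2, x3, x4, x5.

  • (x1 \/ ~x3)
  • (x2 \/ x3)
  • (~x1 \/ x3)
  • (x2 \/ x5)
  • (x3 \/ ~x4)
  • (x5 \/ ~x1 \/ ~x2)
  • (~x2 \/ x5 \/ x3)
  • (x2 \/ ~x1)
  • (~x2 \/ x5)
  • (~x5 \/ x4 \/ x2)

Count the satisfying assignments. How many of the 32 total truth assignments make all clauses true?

Satisfying assignments:
  x1=F x2=T x3=F x4=F x5=T
  x1=T x2=T x3=T x4=F x5=T
  x1=T x2=T x3=T x4=T x5=T
Count: 3.

3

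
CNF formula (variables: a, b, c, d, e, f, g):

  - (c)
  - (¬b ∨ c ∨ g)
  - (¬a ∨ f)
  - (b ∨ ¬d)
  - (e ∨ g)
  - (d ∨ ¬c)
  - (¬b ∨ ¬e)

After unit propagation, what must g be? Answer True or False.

True

Unit clause (c) sets c = True.
From (¬c ∨ d) and c = True: d = True.
From (¬d ∨ b) and d = True: b = True.
(¬e ∨ ¬b) with b = True leaves only ¬e, so e = False.
From (e ∨ g) and e = False: g = True.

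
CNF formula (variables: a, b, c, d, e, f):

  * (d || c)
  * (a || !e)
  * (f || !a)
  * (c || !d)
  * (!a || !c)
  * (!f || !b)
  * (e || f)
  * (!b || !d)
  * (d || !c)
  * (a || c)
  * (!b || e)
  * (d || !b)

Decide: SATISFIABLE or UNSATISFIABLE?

SATISFIABLE

b occurs only negated in the remaining clauses — set b = False.
Try a = False.
  then e is forced to False.
  then f is forced to True.
  then c is forced to True.
  then d is forced to True.
Every clause has at least one true literal under this assignment.
So a=False, b=False, c=True, d=True, e=False, f=True is a satisfying assignment.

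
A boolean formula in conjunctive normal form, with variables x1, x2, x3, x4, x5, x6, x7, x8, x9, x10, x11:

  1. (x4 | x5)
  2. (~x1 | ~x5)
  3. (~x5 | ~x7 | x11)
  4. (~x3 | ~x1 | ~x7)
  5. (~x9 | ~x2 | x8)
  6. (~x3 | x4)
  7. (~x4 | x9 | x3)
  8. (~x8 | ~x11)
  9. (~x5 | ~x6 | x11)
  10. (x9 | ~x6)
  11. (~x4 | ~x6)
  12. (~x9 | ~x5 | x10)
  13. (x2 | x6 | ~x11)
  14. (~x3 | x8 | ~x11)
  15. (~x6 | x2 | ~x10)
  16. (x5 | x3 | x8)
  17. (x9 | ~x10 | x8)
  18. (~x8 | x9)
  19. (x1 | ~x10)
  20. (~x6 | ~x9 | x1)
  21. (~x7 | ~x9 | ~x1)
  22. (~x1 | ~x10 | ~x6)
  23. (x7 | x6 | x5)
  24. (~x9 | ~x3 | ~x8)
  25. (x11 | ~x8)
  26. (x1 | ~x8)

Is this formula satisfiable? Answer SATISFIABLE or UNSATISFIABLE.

SATISFIABLE

Branch on x1: take x1 = False.
  then x10 is forced to False.
  then x8 is forced to False.
Branch on x2: take x2 = False.
For the remaining variables, x3 = True, x4 = True, x5 = False, x6 = False, x7 = True, x9 = True, x11 = False works.
Every clause has at least one true literal under this assignment.
So x1=0, x2=0, x3=1, x4=1, x5=0, x6=0, x7=1, x8=0, x9=1, x10=0, x11=0 is a satisfying assignment.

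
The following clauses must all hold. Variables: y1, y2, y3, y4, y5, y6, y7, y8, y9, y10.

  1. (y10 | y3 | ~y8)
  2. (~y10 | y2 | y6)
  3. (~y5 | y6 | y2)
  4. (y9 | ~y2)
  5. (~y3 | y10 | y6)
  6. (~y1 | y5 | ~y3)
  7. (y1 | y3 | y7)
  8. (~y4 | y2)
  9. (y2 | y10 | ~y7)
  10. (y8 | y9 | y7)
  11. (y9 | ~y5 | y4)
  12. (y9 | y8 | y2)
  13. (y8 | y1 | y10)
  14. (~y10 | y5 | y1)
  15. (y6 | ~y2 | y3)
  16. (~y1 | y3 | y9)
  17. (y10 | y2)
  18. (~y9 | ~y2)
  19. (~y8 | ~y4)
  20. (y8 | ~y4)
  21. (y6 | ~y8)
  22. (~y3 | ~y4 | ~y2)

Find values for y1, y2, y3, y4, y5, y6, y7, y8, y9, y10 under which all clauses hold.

y1 = 0, y2 = 0, y3 = 1, y4 = 0, y5 = 1, y6 = 1, y7 = 0, y8 = 0, y9 = 1, y10 = 1

Pure literal: y6 appears only positively; assign y6 = True.
Set y1 = False and propagate.
Try y2 = False.
  then y4 is forced to False.
  then y10 is forced to True.
  then y5 is forced to True.
  then y9 is forced to True.
Branch on y3: take y3 = True.
y7, y8 are now unconstrained; take y7 = False, y8 = False.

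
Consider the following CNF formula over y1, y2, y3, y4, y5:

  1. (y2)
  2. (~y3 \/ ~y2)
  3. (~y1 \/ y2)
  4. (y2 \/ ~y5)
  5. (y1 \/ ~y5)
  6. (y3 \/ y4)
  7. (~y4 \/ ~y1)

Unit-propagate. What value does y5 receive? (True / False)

False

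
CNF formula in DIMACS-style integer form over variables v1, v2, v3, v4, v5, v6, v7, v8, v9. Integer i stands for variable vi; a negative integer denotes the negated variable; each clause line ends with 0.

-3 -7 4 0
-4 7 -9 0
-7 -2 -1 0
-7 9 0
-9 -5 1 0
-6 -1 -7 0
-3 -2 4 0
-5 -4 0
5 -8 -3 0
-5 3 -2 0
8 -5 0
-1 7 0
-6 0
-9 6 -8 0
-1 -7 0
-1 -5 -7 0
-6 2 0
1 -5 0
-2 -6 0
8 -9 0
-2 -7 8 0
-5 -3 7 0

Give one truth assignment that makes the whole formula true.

v1=False, v2=True, v3=False, v4=True, v5=False, v6=False, v7=False, v8=True, v9=False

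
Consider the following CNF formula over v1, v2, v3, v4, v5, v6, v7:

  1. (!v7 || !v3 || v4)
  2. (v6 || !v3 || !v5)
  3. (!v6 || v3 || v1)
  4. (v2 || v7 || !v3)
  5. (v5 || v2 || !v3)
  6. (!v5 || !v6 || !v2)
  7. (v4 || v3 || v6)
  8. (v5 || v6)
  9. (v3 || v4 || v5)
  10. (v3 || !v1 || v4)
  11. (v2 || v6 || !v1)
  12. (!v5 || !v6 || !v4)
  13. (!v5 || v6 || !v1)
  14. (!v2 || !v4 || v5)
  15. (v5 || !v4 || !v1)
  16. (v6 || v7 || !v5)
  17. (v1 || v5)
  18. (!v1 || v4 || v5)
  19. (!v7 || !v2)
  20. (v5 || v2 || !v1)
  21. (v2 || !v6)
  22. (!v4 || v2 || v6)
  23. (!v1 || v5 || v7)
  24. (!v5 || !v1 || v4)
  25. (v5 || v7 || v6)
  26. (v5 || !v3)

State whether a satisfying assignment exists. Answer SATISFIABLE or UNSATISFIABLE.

UNSATISFIABLE

v5 = True:
  v6 = True:
    propagation gives v2=False; an empty clause results — contradiction.
  v6 = False:
    propagation gives v3=False, v4=True, v1=False, v7=True; an empty clause results — contradiction.
v5 = False:
  propagation gives v6=True, v1=True, v4=False; an empty clause results — contradiction.
Every branch closes, so no satisfying assignment exists.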